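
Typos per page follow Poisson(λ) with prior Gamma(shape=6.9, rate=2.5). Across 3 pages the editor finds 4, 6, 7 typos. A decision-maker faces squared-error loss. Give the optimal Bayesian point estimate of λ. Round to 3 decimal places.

4.345

Σ counts = 17. Posterior: Gamma(shape = 6.9+17 = 23.9, rate = 2.5+3 = 5.5).
Mode = (α−1)/β = 22.9/5.5 = 4.164.
Mean = α/β = 23.9/5.5 = 4.345.
Squared-error loss ⇒ the optimal estimator is the posterior mean.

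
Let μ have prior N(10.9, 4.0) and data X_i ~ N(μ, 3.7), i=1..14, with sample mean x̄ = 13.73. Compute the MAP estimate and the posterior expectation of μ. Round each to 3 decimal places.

MAP: 13.555. Posterior mean: 13.555.

Posterior for μ is Normal. Precision-weighted mean: (1/4.0·10.9 + 14/3.7·13.73) / (1/4.0 + 14/3.7) = 13.555.
A Normal posterior is symmetric, so mode = mean.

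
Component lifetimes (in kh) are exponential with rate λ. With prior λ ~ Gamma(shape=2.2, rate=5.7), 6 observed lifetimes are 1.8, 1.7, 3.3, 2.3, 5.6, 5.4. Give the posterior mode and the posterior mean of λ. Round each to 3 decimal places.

Σ times = 20.1. Posterior: Gamma(shape = 2.2+6 = 8.2, rate = 5.7+20.1 = 25.8).
Mode = (α−1)/β = 7.2/25.8 = 0.279.
Mean = α/β = 8.2/25.8 = 0.318.

posterior mode = 0.279, posterior mean = 0.318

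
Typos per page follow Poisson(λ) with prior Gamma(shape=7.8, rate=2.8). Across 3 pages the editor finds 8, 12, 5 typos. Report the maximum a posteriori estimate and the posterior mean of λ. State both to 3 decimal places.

maximum a posteriori estimate = 5.483, posterior mean = 5.655

Σ counts = 25. Posterior: Gamma(shape = 7.8+25 = 32.8, rate = 2.8+3 = 5.8).
Mode = (α−1)/β = 31.8/5.8 = 5.483.
Mean = α/β = 32.8/5.8 = 5.655.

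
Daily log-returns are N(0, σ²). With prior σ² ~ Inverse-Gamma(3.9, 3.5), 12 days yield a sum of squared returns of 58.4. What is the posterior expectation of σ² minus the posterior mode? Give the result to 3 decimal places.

0.674

Posterior: Inverse-Gamma(shape = 3.9+12/2 = 9.9, scale = 3.5+58.4/2 = 32.7).
Mode = β/(α+1) = 32.7/10.9 = 3.000.
Mean = β/(α−1) = 32.7/8.9 = 3.674.
Difference = 3.674 − 3.000 = 0.674.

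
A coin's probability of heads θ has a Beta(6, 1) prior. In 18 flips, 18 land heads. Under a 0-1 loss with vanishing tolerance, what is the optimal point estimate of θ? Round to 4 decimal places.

Posterior: Beta(6+18, 1+0) = Beta(24, 1).
Since β = 1 ≤ 1 and α > 1, the Beta density is monotone increasing on [0,1]; the mode is at 1.
Mean = 24/(24+1) = 0.9600.
This is the posterior mode — the MAP estimate.

1.0000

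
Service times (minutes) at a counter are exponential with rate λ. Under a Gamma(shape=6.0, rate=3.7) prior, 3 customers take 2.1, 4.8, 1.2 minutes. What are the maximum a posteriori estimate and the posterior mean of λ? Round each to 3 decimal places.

Σ times = 8.1. Posterior: Gamma(shape = 6.0+3 = 9.0, rate = 3.7+8.1 = 11.8).
Mode = (α−1)/β = 8.0/11.8 = 0.678.
Mean = α/β = 9.0/11.8 = 0.763.

maximum a posteriori estimate = 0.678, posterior mean = 0.763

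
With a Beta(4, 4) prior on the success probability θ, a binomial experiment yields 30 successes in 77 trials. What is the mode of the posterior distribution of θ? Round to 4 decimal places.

Posterior: Beta(4+30, 4+47) = Beta(34, 51).
Mode = (34−1)/(34+51−2) = 33/83 = 0.3976.
Mean = 34/(34+51) = 34/85 = 0.4000.
This is the posterior mode — the MAP estimate.

0.3976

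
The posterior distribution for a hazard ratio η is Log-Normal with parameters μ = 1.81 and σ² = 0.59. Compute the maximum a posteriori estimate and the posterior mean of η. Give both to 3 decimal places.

η_MAP = 3.387, E[η|data] = 8.207

Mode = exp(μ − σ²) = exp(1.22) = 3.387.
Mean = exp(μ + σ²/2) = exp(2.105) = 8.207.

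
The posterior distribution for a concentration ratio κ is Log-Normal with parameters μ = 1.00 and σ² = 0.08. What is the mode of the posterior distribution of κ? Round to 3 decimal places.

2.509

Mode = exp(μ − σ²) = exp(0.92) = 2.509.
Mean = exp(μ + σ²/2) = exp(1.040) = 2.829.
This is the posterior mode — the MAP estimate.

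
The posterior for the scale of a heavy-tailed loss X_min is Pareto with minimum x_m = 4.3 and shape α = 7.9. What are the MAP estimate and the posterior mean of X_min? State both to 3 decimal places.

The Pareto density is strictly decreasing on [x_m, ∞), so the mode is x_m = 4.300.
Mean = α·x_m/(α−1) = 7.9·4.3/6.9 = 4.923.

MAP = 4.300; posterior mean = 4.923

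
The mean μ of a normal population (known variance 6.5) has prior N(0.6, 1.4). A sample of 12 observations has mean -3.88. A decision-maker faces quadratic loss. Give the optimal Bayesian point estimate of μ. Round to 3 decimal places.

Posterior for μ is Normal. Precision-weighted mean: (1/1.4·0.6 + 12/6.5·-3.88) / (1/1.4 + 12/6.5) = -2.630.
A Normal posterior is symmetric, so mode = mean.
Quadratic loss ⇒ the optimal estimator is the posterior mean.

-2.630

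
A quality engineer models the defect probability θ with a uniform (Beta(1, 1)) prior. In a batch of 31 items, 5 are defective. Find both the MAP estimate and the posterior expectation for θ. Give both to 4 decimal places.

MAP = 0.1613, posterior mean = 0.1818

Posterior: Beta(1+5, 1+26) = Beta(6, 27).
Mode = (6−1)/(6+27−2) = 5/31 = 0.1613.
With a flat prior the MAP equals the MLE, 5/31.
Mean = 6/(6+27) = 6/33 = 0.1818.
Mean > mode: the posterior has a right tail.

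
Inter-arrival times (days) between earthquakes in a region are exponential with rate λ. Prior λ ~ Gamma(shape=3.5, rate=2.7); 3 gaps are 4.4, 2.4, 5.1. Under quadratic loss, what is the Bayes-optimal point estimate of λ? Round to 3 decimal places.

Σ times = 11.9. Posterior: Gamma(shape = 3.5+3 = 6.5, rate = 2.7+11.9 = 14.6).
Mode = (α−1)/β = 5.5/14.6 = 0.377.
Mean = α/β = 6.5/14.6 = 0.445.
Quadratic loss ⇒ the optimal estimator is the posterior mean.

0.445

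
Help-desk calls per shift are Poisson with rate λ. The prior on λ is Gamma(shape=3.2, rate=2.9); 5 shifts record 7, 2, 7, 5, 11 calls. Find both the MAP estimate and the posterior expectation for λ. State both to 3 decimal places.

MAP = 4.329, posterior mean = 4.456

Σ counts = 32. Posterior: Gamma(shape = 3.2+32 = 35.2, rate = 2.9+5 = 7.9).
Mode = (α−1)/β = 34.2/7.9 = 4.329.
Mean = α/β = 35.2/7.9 = 4.456.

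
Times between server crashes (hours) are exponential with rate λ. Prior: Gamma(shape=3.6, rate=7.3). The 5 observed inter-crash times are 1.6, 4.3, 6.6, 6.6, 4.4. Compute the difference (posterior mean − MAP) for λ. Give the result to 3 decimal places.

Σ times = 23.5. Posterior: Gamma(shape = 3.6+5 = 8.6, rate = 7.3+23.5 = 30.8).
Mode = (α−1)/β = 7.6/30.8 = 0.247.
Mean = α/β = 8.6/30.8 = 0.279.
Difference = 0.279 − 0.247 = 0.032.

0.032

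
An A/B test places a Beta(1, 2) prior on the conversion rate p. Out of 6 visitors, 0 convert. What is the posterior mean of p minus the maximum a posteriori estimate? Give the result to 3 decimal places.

Posterior: Beta(1+0, 2+6) = Beta(1, 8).
Since α = 1 ≤ 1 and β > 1, the Beta density is monotone decreasing on [0,1]; the mode is at 0.
Mean = 1/(1+8) = 0.111.
Difference = 0.111 − 0.000 = 0.111.

0.111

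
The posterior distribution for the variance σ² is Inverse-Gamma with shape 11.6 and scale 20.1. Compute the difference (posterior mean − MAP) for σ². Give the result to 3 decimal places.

Mode = β/(α+1) = 20.1/12.6 = 1.595.
Mean = β/(α−1) = 20.1/10.6 = 1.896.
Difference = 1.896 − 1.595 = 0.301.
Right-skewed posterior ⇒ mode < mean.

0.301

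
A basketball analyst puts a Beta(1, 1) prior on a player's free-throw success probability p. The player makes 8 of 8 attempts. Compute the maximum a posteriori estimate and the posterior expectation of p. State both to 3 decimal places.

Posterior: Beta(1+8, 1+0) = Beta(9, 1).
Since β = 1 ≤ 1 and α > 1, the Beta density is monotone increasing on [0,1]; the mode is at 1.
Mean = 9/(9+1) = 0.900.
Left-skewed posterior ⇒ mean < mode.

MAP = 1.000, posterior mean = 0.900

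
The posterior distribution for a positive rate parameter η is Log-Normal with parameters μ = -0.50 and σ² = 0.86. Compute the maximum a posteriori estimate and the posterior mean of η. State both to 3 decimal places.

MAP: 0.257. Posterior mean: 0.932.

Mode = exp(μ − σ²) = exp(-1.36) = 0.257.
Mean = exp(μ + σ²/2) = exp(-0.070) = 0.932.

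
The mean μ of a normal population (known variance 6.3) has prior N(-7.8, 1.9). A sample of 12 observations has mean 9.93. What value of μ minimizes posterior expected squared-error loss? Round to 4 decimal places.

Posterior for μ is Normal. Precision-weighted mean: (1/1.9·-7.8 + 12/6.3·9.93) / (1/1.9 + 12/6.3) = 6.0915.
A Normal posterior is symmetric, so mode = mean.
Squared-error loss ⇒ the optimal estimator is the posterior mean.

6.0915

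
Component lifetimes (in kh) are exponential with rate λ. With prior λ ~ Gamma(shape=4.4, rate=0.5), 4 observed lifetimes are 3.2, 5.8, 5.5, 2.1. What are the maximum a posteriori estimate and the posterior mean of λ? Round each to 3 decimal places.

Σ times = 16.6. Posterior: Gamma(shape = 4.4+4 = 8.4, rate = 0.5+16.6 = 17.1).
Mode = (α−1)/β = 7.4/17.1 = 0.433.
Mean = α/β = 8.4/17.1 = 0.491.
The mean is pulled above the mode by the posterior's right skew.

MAP = 0.433; posterior mean = 0.491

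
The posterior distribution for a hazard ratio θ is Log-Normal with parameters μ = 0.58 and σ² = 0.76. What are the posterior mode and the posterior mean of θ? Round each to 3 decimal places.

MAP = 0.835, posterior mean = 2.612

Mode = exp(μ − σ²) = exp(-0.18) = 0.835.
Mean = exp(μ + σ²/2) = exp(0.960) = 2.612.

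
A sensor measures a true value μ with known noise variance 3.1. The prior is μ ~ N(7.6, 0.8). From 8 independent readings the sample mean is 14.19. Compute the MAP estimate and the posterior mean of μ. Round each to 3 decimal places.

Posterior for μ is Normal. Precision-weighted mean: (1/0.8·7.6 + 8/3.1·14.19) / (1/0.8 + 8/3.1) = 12.040.
A Normal posterior is symmetric, so mode = mean.

μ_MAP = 12.040, E[μ|data] = 12.040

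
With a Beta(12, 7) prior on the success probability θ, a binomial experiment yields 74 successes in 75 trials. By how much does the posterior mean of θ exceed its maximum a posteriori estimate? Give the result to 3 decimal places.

Posterior: Beta(12+74, 7+1) = Beta(86, 8).
Mode = (86−1)/(86+8−2) = 85/92 = 0.924.
Mean = 86/(86+8) = 86/94 = 0.915.
Difference = 0.915 − 0.924 = -0.009.

-0.009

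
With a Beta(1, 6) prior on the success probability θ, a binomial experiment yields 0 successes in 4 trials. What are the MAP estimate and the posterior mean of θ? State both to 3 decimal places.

Posterior: Beta(1+0, 6+4) = Beta(1, 10).
Since α = 1 ≤ 1 and β > 1, the Beta density is monotone decreasing on [0,1]; the mode is at 0.
Mean = 1/(1+10) = 0.091.

MAP estimate = 0.000, posterior mean = 0.091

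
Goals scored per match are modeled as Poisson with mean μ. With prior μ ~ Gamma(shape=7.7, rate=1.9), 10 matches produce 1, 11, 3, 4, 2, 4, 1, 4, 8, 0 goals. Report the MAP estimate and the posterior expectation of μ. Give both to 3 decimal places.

MAP = 3.756; posterior mean = 3.840

Σ counts = 38. Posterior: Gamma(shape = 7.7+38 = 45.7, rate = 1.9+10 = 11.9).
Mode = (α−1)/β = 44.7/11.9 = 3.756.
Mean = α/β = 45.7/11.9 = 3.840.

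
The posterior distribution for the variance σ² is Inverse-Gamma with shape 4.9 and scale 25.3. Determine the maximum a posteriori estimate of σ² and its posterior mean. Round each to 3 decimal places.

MAP: 4.288. Posterior mean: 6.487.

Mode = β/(α+1) = 25.3/5.9 = 4.288.
Mean = β/(α−1) = 25.3/3.9 = 6.487.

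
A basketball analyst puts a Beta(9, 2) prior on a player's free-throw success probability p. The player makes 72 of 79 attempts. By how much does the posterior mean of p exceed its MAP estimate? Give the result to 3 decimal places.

Posterior: Beta(9+72, 2+7) = Beta(81, 9).
Mode = (81−1)/(81+9−2) = 80/88 = 0.909.
Mean = 81/(81+9) = 81/90 = 0.900.
Difference = 0.900 − 0.909 = -0.009.
The mean is pulled below the mode by the posterior's left skew.

-0.009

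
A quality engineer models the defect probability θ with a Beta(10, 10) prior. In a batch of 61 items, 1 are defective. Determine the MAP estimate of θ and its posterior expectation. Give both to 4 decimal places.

Posterior: Beta(10+1, 10+60) = Beta(11, 70).
Mode = (11−1)/(11+70−2) = 10/79 = 0.1266.
Mean = 11/(11+70) = 11/81 = 0.1358.

MAP: 0.1266. Posterior mean: 0.1358.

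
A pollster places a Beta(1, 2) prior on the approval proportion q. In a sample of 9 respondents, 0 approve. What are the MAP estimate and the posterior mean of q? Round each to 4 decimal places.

Posterior: Beta(1+0, 2+9) = Beta(1, 11).
Since α = 1 ≤ 1 and β > 1, the Beta density is monotone decreasing on [0,1]; the mode is at 0.
Mean = 1/(1+11) = 0.0833.
The posterior is right-skewed, so the mean exceeds the mode.

MAP = 0.0000, posterior mean = 0.0833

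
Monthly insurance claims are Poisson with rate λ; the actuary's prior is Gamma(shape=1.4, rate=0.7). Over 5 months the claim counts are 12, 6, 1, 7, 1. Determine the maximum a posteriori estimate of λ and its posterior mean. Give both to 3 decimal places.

Σ counts = 27. Posterior: Gamma(shape = 1.4+27 = 28.4, rate = 0.7+5 = 5.7).
Mode = (α−1)/β = 27.4/5.7 = 4.807.
Mean = α/β = 28.4/5.7 = 4.982.

MAP = 4.807; posterior mean = 4.982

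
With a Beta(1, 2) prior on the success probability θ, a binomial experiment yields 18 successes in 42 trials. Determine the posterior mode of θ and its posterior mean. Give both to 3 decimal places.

posterior mode = 0.419, posterior mean = 0.422

Posterior: Beta(1+18, 2+24) = Beta(19, 26).
Mode = (19−1)/(19+26−2) = 18/43 = 0.419.
Mean = 19/(19+26) = 19/45 = 0.422.
The posterior is right-skewed, so the mean exceeds the mode.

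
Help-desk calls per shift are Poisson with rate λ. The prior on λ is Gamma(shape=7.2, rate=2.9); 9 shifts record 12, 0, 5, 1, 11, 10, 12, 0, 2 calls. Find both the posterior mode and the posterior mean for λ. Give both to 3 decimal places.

MAP: 4.975. Posterior mean: 5.059.

Σ counts = 53. Posterior: Gamma(shape = 7.2+53 = 60.2, rate = 2.9+9 = 11.9).
Mode = (α−1)/β = 59.2/11.9 = 4.975.
Mean = α/β = 60.2/11.9 = 5.059.
The mean is pulled above the mode by the posterior's right skew.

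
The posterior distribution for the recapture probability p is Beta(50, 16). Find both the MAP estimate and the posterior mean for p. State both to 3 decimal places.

Mode = (50−1)/(50+16−2) = 49/64 = 0.766.
Mean = 50/(50+16) = 50/66 = 0.758.

MAP = 0.766; posterior mean = 0.758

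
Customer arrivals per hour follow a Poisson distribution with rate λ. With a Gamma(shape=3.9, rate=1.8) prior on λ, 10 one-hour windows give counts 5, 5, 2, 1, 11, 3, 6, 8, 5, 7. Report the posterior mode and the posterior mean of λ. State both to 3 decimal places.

Σ counts = 53. Posterior: Gamma(shape = 3.9+53 = 56.9, rate = 1.8+10 = 11.8).
Mode = (α−1)/β = 55.9/11.8 = 4.737.
Mean = α/β = 56.9/11.8 = 4.822.

λ_MAP = 4.737, E[λ|data] = 4.822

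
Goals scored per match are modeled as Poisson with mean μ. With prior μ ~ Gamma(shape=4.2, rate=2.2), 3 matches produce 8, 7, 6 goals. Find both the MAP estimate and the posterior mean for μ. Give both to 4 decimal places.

Σ counts = 21. Posterior: Gamma(shape = 4.2+21 = 25.2, rate = 2.2+3 = 5.2).
Mode = (α−1)/β = 24.2/5.2 = 4.6538.
Mean = α/β = 25.2/5.2 = 4.8462.
The mean is pulled above the mode by the posterior's right skew.

MAP: 4.6538. Posterior mean: 4.8462.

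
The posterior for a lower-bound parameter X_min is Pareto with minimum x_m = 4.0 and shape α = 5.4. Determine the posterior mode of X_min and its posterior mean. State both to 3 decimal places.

The Pareto density is strictly decreasing on [x_m, ∞), so the mode is x_m = 4.000.
Mean = α·x_m/(α−1) = 5.4·4.0/4.4 = 4.909.

MAP = 4.000; posterior mean = 4.909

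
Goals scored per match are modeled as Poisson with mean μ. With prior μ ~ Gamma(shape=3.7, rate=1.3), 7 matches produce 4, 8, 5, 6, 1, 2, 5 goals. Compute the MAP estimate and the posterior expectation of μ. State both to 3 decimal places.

Σ counts = 31. Posterior: Gamma(shape = 3.7+31 = 34.7, rate = 1.3+7 = 8.3).
Mode = (α−1)/β = 33.7/8.3 = 4.060.
Mean = α/β = 34.7/8.3 = 4.181.

MAP estimate = 4.060, posterior expectation = 4.181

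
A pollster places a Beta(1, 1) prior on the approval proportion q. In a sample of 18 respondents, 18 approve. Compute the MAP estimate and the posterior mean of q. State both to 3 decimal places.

Posterior: Beta(1+18, 1+0) = Beta(19, 1).
Since β = 1 ≤ 1 and α > 1, the Beta density is monotone increasing on [0,1]; the mode is at 1.
Mean = 19/(19+1) = 0.950.

MAP estimate = 1.000, posterior mean = 0.950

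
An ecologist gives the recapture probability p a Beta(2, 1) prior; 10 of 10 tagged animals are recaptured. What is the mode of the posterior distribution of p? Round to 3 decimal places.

1.000

Posterior: Beta(2+10, 1+0) = Beta(12, 1).
Since β = 1 ≤ 1 and α > 1, the Beta density is monotone increasing on [0,1]; the mode is at 1.
Mean = 12/(12+1) = 0.923.
This is the posterior mode — the MAP estimate.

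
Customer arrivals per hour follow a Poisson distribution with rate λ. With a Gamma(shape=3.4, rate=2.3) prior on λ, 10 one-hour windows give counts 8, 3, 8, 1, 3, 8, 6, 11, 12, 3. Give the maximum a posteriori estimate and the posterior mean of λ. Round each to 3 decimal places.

λ_MAP = 5.317, E[λ|data] = 5.398

Σ counts = 63. Posterior: Gamma(shape = 3.4+63 = 66.4, rate = 2.3+10 = 12.3).
Mode = (α−1)/β = 65.4/12.3 = 5.317.
Mean = α/β = 66.4/12.3 = 5.398.
Mean > mode: the posterior has a right tail.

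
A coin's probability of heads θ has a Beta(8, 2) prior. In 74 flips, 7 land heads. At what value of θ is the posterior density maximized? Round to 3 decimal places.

Posterior: Beta(8+7, 2+67) = Beta(15, 69).
Mode = (15−1)/(15+69−2) = 14/82 = 0.171.
Mean = 15/(15+69) = 15/84 = 0.179.
This is the posterior mode — the MAP estimate.

0.171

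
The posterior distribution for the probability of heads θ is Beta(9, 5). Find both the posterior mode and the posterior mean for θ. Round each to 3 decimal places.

posterior mode = 0.667, posterior mean = 0.643

Mode = (9−1)/(9+5−2) = 8/12 = 0.667.
Mean = 9/(9+5) = 9/14 = 0.643.
Mode > mean: the posterior has a left tail.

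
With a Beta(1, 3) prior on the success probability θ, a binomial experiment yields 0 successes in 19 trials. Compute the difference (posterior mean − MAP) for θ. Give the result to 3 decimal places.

0.043

Posterior: Beta(1+0, 3+19) = Beta(1, 22).
Since α = 1 ≤ 1 and β > 1, the Beta density is monotone decreasing on [0,1]; the mode is at 0.
Mean = 1/(1+22) = 0.043.
Difference = 0.043 − 0.000 = 0.043.
Right-skewed posterior ⇒ mode < mean.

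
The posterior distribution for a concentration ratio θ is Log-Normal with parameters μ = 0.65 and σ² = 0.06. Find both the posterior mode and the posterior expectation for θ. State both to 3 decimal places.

Mode = exp(μ − σ²) = exp(0.59) = 1.804.
Mean = exp(μ + σ²/2) = exp(0.680) = 1.974.
The posterior is right-skewed, so the mean exceeds the mode.

θ_MAP = 1.804, E[θ|data] = 1.974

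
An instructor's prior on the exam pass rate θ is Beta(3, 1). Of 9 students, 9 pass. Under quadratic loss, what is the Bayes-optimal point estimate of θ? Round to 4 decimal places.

Posterior: Beta(3+9, 1+0) = Beta(12, 1).
Since β = 1 ≤ 1 and α > 1, the Beta density is monotone increasing on [0,1]; the mode is at 1.
Mean = 12/(12+1) = 0.9231.
Quadratic loss ⇒ the optimal estimator is the posterior mean.

0.9231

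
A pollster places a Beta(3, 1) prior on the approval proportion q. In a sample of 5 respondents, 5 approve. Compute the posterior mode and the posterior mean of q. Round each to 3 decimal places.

q_MAP = 1.000, E[q|data] = 0.889

Posterior: Beta(3+5, 1+0) = Beta(8, 1).
Since β = 1 ≤ 1 and α > 1, the Beta density is monotone increasing on [0,1]; the mode is at 1.
Mean = 8/(8+1) = 0.889.
Mode > mean: the posterior has a left tail.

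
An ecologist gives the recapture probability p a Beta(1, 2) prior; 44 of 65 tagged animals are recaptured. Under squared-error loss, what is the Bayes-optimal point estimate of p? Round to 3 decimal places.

Posterior: Beta(1+44, 2+21) = Beta(45, 23).
Mode = (45−1)/(45+23−2) = 44/66 = 0.667.
Mean = 45/(45+23) = 45/68 = 0.662.
Squared-error loss ⇒ the optimal estimator is the posterior mean.

0.662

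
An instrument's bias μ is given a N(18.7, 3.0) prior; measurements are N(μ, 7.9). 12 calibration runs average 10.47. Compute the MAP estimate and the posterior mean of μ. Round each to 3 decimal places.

MAP: 11.951. Posterior mean: 11.951.

Posterior for μ is Normal. Precision-weighted mean: (1/3.0·18.7 + 12/7.9·10.47) / (1/3.0 + 12/7.9) = 11.951.
A Normal posterior is symmetric, so mode = mean.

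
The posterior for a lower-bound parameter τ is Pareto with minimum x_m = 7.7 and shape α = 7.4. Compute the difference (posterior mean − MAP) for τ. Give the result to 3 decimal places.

The Pareto density is strictly decreasing on [x_m, ∞), so the mode is x_m = 7.700.
Mean = α·x_m/(α−1) = 7.4·7.7/6.4 = 8.903.
Difference = 8.903 − 7.700 = 1.203.

1.203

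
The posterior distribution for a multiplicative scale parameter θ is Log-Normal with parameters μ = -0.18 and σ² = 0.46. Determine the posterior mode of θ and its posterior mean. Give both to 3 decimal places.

MAP: 0.527. Posterior mean: 1.051.

Mode = exp(μ − σ²) = exp(-0.64) = 0.527.
Mean = exp(μ + σ²/2) = exp(0.050) = 1.051.
The posterior is right-skewed, so the mean exceeds the mode.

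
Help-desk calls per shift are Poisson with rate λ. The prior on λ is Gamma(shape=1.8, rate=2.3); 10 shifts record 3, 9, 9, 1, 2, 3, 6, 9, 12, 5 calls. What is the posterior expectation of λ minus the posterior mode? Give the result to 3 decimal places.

0.081

Σ counts = 59. Posterior: Gamma(shape = 1.8+59 = 60.8, rate = 2.3+10 = 12.3).
Mode = (α−1)/β = 59.8/12.3 = 4.862.
Mean = α/β = 60.8/12.3 = 4.943.
Difference = 4.943 − 4.862 = 0.081.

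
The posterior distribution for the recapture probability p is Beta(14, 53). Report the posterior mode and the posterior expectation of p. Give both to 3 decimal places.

MAP = 0.200; posterior mean = 0.209

Mode = (14−1)/(14+53−2) = 13/65 = 0.200.
Mean = 14/(14+53) = 14/67 = 0.209.
Mean > mode: the posterior has a right tail.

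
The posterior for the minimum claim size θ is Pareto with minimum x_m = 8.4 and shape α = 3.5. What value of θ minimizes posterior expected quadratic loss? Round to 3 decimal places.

The Pareto density is strictly decreasing on [x_m, ∞), so the mode is x_m = 8.400.
Mean = α·x_m/(α−1) = 3.5·8.4/2.5 = 11.760.
Quadratic loss ⇒ the optimal estimator is the posterior mean.

11.760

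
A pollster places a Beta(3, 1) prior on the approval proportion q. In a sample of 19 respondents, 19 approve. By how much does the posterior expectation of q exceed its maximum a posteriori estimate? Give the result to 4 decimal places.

-0.0435

Posterior: Beta(3+19, 1+0) = Beta(22, 1).
Since β = 1 ≤ 1 and α > 1, the Beta density is monotone increasing on [0,1]; the mode is at 1.
Mean = 22/(22+1) = 0.9565.
Difference = 0.9565 − 1.0000 = -0.0435.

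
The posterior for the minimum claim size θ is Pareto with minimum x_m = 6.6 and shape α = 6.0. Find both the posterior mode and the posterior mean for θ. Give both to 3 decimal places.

MAP = 6.600, posterior mean = 7.920

The Pareto density is strictly decreasing on [x_m, ∞), so the mode is x_m = 6.600.
Mean = α·x_m/(α−1) = 6.0·6.6/5.0 = 7.920.
The posterior is right-skewed, so the mean exceeds the mode.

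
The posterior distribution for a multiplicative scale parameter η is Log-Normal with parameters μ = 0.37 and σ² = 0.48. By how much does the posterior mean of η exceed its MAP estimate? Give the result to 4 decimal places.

0.9446

Mode = exp(μ − σ²) = exp(-0.11) = 0.8958.
Mean = exp(μ + σ²/2) = exp(0.610) = 1.8404.
Difference = 1.8404 − 0.8958 = 0.9446.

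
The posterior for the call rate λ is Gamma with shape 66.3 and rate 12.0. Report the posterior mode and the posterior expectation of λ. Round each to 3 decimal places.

MAP = 5.442; posterior mean = 5.525

Mode = (α−1)/β = 65.3/12.0 = 5.442.
Mean = α/β = 66.3/12.0 = 5.525.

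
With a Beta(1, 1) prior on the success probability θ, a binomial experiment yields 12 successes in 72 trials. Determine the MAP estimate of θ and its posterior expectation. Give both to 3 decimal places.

Posterior: Beta(1+12, 1+60) = Beta(13, 61).
Mode = (13−1)/(13+61−2) = 12/72 = 0.167.
Mean = 13/(13+61) = 13/74 = 0.176.

MAP: 0.167. Posterior mean: 0.176.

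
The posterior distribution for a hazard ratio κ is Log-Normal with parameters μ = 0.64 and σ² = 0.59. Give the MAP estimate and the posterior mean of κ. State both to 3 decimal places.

Mode = exp(μ − σ²) = exp(0.05) = 1.051.
Mean = exp(μ + σ²/2) = exp(0.935) = 2.547.
Right-skewed posterior ⇒ mode < mean.

κ_MAP = 1.051, E[κ|data] = 2.547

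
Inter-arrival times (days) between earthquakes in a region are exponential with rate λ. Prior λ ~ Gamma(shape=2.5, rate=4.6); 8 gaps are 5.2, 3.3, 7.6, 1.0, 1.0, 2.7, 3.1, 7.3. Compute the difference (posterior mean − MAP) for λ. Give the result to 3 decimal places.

0.028

Σ times = 31.2. Posterior: Gamma(shape = 2.5+8 = 10.5, rate = 4.6+31.2 = 35.8).
Mode = (α−1)/β = 9.5/35.8 = 0.265.
Mean = α/β = 10.5/35.8 = 0.293.
Difference = 0.293 − 0.265 = 0.028.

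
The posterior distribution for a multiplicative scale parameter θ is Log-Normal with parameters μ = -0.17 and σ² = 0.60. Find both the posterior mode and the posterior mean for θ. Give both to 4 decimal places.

MAP = 0.4630, posterior mean = 1.1388

Mode = exp(μ − σ²) = exp(-0.77) = 0.4630.
Mean = exp(μ + σ²/2) = exp(0.130) = 1.1388.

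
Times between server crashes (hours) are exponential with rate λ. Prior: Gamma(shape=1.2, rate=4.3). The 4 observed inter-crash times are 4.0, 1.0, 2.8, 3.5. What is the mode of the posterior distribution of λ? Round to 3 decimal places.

Σ times = 11.3. Posterior: Gamma(shape = 1.2+4 = 5.2, rate = 4.3+11.3 = 15.6).
Mode = (α−1)/β = 4.2/15.6 = 0.269.
Mean = α/β = 5.2/15.6 = 0.333.
This is the posterior mode — the MAP estimate.

0.269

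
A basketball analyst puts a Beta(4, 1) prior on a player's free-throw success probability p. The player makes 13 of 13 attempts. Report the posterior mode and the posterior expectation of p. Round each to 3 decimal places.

posterior mode = 1.000, posterior expectation = 0.944

Posterior: Beta(4+13, 1+0) = Beta(17, 1).
Since β = 1 ≤ 1 and α > 1, the Beta density is monotone increasing on [0,1]; the mode is at 1.
Mean = 17/(17+1) = 0.944.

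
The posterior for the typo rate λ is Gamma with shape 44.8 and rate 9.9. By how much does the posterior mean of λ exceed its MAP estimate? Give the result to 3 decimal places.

0.101

Mode = (α−1)/β = 43.8/9.9 = 4.424.
Mean = α/β = 44.8/9.9 = 4.525.
Difference = 4.525 − 4.424 = 0.101.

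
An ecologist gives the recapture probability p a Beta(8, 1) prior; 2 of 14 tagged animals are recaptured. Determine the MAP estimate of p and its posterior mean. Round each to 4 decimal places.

MAP estimate = 0.4286, posterior mean = 0.4348

Posterior: Beta(8+2, 1+12) = Beta(10, 13).
Mode = (10−1)/(10+13−2) = 9/21 = 0.4286.
Mean = 10/(10+13) = 10/23 = 0.4348.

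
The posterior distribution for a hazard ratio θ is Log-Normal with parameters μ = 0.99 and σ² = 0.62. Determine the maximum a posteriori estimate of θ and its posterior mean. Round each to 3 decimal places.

MAP = 1.448, posterior mean = 3.669

Mode = exp(μ − σ²) = exp(0.37) = 1.448.
Mean = exp(μ + σ²/2) = exp(1.300) = 3.669.
The posterior is right-skewed, so the mean exceeds the mode.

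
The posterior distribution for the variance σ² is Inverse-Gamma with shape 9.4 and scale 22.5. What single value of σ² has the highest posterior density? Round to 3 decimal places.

Mode = β/(α+1) = 22.5/10.4 = 2.163.
Mean = β/(α−1) = 22.5/8.4 = 2.679.
This is the posterior mode — the MAP estimate.

2.163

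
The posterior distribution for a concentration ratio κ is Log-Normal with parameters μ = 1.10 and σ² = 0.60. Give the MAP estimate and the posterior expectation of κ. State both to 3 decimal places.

Mode = exp(μ − σ²) = exp(0.50) = 1.649.
Mean = exp(μ + σ²/2) = exp(1.400) = 4.055.
The mean is pulled above the mode by the posterior's right skew.

MAP = 1.649; posterior mean = 4.055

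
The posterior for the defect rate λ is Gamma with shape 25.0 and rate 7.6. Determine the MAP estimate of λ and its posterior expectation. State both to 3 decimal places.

Mode = (α−1)/β = 24.0/7.6 = 3.158.
Mean = α/β = 25.0/7.6 = 3.289.

MAP = 3.158, posterior mean = 3.289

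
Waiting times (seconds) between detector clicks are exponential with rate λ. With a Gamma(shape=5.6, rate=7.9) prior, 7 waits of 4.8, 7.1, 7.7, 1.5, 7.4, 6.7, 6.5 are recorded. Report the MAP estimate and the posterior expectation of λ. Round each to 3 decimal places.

MAP = 0.234, posterior mean = 0.254

Σ times = 41.7. Posterior: Gamma(shape = 5.6+7 = 12.6, rate = 7.9+41.7 = 49.6).
Mode = (α−1)/β = 11.6/49.6 = 0.234.
Mean = α/β = 12.6/49.6 = 0.254.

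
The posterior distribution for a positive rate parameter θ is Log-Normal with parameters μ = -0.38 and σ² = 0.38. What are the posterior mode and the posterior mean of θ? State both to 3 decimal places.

Mode = exp(μ − σ²) = exp(-0.76) = 0.468.
Mean = exp(μ + σ²/2) = exp(-0.190) = 0.827.
Right-skewed posterior ⇒ mode < mean.

MAP = 0.468; posterior mean = 0.827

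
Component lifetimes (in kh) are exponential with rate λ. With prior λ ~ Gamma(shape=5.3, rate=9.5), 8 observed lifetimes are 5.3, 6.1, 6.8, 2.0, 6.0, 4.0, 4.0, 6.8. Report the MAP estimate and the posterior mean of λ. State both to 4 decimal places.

Σ times = 41.0. Posterior: Gamma(shape = 5.3+8 = 13.3, rate = 9.5+41.0 = 50.5).
Mode = (α−1)/β = 12.3/50.5 = 0.2436.
Mean = α/β = 13.3/50.5 = 0.2634.
The posterior is right-skewed, so the mean exceeds the mode.

MAP = 0.2436, posterior mean = 0.2634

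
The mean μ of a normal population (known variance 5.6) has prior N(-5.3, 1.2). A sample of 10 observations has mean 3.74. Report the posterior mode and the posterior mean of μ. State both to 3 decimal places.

Posterior for μ is Normal. Precision-weighted mean: (1/1.2·-5.3 + 10/5.6·3.74) / (1/1.2 + 10/5.6) = 0.864.
A Normal posterior is symmetric, so mode = mean.

μ_MAP = 0.864, E[μ|data] = 0.864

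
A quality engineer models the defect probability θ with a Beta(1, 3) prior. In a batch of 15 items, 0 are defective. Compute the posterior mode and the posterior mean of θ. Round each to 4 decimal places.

Posterior: Beta(1+0, 3+15) = Beta(1, 18).
Since α = 1 ≤ 1 and β > 1, the Beta density is monotone decreasing on [0,1]; the mode is at 0.
Mean = 1/(1+18) = 0.0526.
Right-skewed posterior ⇒ mode < mean.

MAP = 0.0000, posterior mean = 0.0526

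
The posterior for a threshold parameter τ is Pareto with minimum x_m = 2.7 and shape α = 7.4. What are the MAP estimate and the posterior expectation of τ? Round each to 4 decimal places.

MAP = 2.7000; posterior mean = 3.1219

The Pareto density is strictly decreasing on [x_m, ∞), so the mode is x_m = 2.7000.
Mean = α·x_m/(α−1) = 7.4·2.7/6.4 = 3.1219.
The mean is pulled above the mode by the posterior's right skew.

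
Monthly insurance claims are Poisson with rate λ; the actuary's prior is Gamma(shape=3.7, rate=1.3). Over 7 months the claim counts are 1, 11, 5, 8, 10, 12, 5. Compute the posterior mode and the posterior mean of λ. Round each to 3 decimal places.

Σ counts = 52. Posterior: Gamma(shape = 3.7+52 = 55.7, rate = 1.3+7 = 8.3).
Mode = (α−1)/β = 54.7/8.3 = 6.590.
Mean = α/β = 55.7/8.3 = 6.711.

λ_MAP = 6.590, E[λ|data] = 6.711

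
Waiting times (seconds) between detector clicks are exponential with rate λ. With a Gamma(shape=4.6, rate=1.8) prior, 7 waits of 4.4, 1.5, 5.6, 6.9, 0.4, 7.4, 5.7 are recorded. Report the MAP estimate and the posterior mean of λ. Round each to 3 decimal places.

MAP = 0.315; posterior mean = 0.344

Σ times = 31.9. Posterior: Gamma(shape = 4.6+7 = 11.6, rate = 1.8+31.9 = 33.7).
Mode = (α−1)/β = 10.6/33.7 = 0.315.
Mean = α/β = 11.6/33.7 = 0.344.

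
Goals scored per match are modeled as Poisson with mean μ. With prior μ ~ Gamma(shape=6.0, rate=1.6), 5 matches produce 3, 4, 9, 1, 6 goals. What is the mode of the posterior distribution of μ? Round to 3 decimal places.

Σ counts = 23. Posterior: Gamma(shape = 6.0+23 = 29.0, rate = 1.6+5 = 6.6).
Mode = (α−1)/β = 28.0/6.6 = 4.242.
Mean = α/β = 29.0/6.6 = 4.394.
This is the posterior mode — the MAP estimate.

4.242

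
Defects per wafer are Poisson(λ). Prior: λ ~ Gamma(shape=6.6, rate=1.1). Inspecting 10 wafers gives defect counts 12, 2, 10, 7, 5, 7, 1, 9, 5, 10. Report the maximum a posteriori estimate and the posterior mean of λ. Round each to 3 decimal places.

Σ counts = 68. Posterior: Gamma(shape = 6.6+68 = 74.6, rate = 1.1+10 = 11.1).
Mode = (α−1)/β = 73.6/11.1 = 6.631.
Mean = α/β = 74.6/11.1 = 6.721.

maximum a posteriori estimate = 6.631, posterior mean = 6.721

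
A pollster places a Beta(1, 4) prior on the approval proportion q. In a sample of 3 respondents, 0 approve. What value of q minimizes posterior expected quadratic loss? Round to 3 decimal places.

Posterior: Beta(1+0, 4+3) = Beta(1, 7).
Since α = 1 ≤ 1 and β > 1, the Beta density is monotone decreasing on [0,1]; the mode is at 0.
Mean = 1/(1+7) = 0.125.
Quadratic loss ⇒ the optimal estimator is the posterior mean.

0.125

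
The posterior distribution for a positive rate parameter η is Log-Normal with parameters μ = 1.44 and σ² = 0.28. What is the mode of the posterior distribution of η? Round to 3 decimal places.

3.190

Mode = exp(μ − σ²) = exp(1.16) = 3.190.
Mean = exp(μ + σ²/2) = exp(1.580) = 4.855.
This is the posterior mode — the MAP estimate.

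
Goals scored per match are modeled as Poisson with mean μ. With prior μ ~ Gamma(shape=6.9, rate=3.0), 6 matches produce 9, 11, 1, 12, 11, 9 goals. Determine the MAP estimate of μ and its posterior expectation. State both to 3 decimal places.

Σ counts = 53. Posterior: Gamma(shape = 6.9+53 = 59.9, rate = 3.0+6 = 9.0).
Mode = (α−1)/β = 58.9/9.0 = 6.544.
Mean = α/β = 59.9/9.0 = 6.656.

μ_MAP = 6.544, E[μ|data] = 6.656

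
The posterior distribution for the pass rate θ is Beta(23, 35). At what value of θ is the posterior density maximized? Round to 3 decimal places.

Mode = (23−1)/(23+35−2) = 22/56 = 0.393.
Mean = 23/(23+35) = 23/58 = 0.397.
This is the posterior mode — the MAP estimate.

0.393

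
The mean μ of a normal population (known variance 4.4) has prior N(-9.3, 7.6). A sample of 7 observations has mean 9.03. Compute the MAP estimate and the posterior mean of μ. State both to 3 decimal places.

MAP estimate = 7.630, posterior mean = 7.630

Posterior for μ is Normal. Precision-weighted mean: (1/7.6·-9.3 + 7/4.4·9.03) / (1/7.6 + 7/4.4) = 7.630.
A Normal posterior is symmetric, so mode = mean.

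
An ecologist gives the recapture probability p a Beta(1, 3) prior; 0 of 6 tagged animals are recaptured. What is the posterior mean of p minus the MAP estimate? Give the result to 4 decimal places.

0.1000

Posterior: Beta(1+0, 3+6) = Beta(1, 9).
Since α = 1 ≤ 1 and β > 1, the Beta density is monotone decreasing on [0,1]; the mode is at 0.
Mean = 1/(1+9) = 0.1000.
Difference = 0.1000 − 0.0000 = 0.1000.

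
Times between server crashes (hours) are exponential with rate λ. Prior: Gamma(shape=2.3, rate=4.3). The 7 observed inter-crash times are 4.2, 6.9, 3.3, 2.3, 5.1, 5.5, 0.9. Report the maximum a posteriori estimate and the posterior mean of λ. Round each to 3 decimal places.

Σ times = 28.2. Posterior: Gamma(shape = 2.3+7 = 9.3, rate = 4.3+28.2 = 32.5).
Mode = (α−1)/β = 8.3/32.5 = 0.255.
Mean = α/β = 9.3/32.5 = 0.286.
The posterior is right-skewed, so the mean exceeds the mode.

MAP = 0.255; posterior mean = 0.286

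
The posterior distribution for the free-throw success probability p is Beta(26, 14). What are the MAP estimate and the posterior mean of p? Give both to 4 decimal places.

MAP = 0.6579; posterior mean = 0.6500

Mode = (26−1)/(26+14−2) = 25/38 = 0.6579.
Mean = 26/(26+14) = 26/40 = 0.6500.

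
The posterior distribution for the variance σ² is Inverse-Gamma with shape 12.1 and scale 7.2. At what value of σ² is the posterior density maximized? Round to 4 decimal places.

Mode = β/(α+1) = 7.2/13.1 = 0.5496.
Mean = β/(α−1) = 7.2/11.1 = 0.6486.
This is the posterior mode — the MAP estimate.

0.5496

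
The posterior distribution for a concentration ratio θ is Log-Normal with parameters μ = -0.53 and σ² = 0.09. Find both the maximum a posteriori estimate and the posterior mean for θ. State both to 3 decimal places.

Mode = exp(μ − σ²) = exp(-0.62) = 0.538.
Mean = exp(μ + σ²/2) = exp(-0.485) = 0.616.
Right-skewed posterior ⇒ mode < mean.

maximum a posteriori estimate = 0.538, posterior mean = 0.616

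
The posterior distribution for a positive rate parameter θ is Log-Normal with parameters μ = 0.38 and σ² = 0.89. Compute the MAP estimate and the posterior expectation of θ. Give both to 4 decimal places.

Mode = exp(μ − σ²) = exp(-0.51) = 0.6005.
Mean = exp(μ + σ²/2) = exp(0.825) = 2.2819.
The posterior is right-skewed, so the mean exceeds the mode.

MAP = 0.6005, posterior mean = 2.2819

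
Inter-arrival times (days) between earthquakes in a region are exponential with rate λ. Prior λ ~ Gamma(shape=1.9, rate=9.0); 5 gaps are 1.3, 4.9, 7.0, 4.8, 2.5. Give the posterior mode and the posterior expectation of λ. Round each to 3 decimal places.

Σ times = 20.5. Posterior: Gamma(shape = 1.9+5 = 6.9, rate = 9.0+20.5 = 29.5).
Mode = (α−1)/β = 5.9/29.5 = 0.200.
Mean = α/β = 6.9/29.5 = 0.234.
Right-skewed posterior ⇒ mode < mean.

MAP = 0.200, posterior mean = 0.234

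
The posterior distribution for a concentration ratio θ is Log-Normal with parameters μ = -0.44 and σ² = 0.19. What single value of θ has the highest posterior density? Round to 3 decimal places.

Mode = exp(μ − σ²) = exp(-0.63) = 0.533.
Mean = exp(μ + σ²/2) = exp(-0.345) = 0.708.
This is the posterior mode — the MAP estimate.

0.533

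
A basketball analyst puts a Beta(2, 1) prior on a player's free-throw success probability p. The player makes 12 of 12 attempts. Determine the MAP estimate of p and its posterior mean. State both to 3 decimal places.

Posterior: Beta(2+12, 1+0) = Beta(14, 1).
Since β = 1 ≤ 1 and α > 1, the Beta density is monotone increasing on [0,1]; the mode is at 1.
Mean = 14/(14+1) = 0.933.
Left-skewed posterior ⇒ mean < mode.

p_MAP = 1.000, E[p|data] = 0.933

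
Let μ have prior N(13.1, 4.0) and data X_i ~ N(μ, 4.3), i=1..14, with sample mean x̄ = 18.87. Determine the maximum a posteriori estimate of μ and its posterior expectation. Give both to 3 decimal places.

μ_MAP = 18.459, E[μ|data] = 18.459

Posterior for μ is Normal. Precision-weighted mean: (1/4.0·13.1 + 14/4.3·18.87) / (1/4.0 + 14/4.3) = 18.459.
A Normal posterior is symmetric, so mode = mean.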